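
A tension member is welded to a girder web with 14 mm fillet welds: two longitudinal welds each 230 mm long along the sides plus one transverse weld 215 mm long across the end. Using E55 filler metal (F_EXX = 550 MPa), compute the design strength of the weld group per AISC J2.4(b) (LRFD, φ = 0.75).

φR_n ≈ 1750 kN

t_e = 0.707 × 14 = 9.898 mm.
R_nwl = 0.6 × 550 × 9.898 × 460 × 10⁻³ = 1503 kN (longitudinal, 2 welds).
R_nwt = 0.6 × 550 × 9.898 × 215 × 10⁻³ = 702.3 kN (transverse, base value).
(i) R_nwl + R_nwt = 2205 kN; (ii) 0.85 R_nwl + 1.5 R_nwt = 2331 kN.
R_n = max = 2331 kN [governs: (ii)]; φR_n = 1748 kN.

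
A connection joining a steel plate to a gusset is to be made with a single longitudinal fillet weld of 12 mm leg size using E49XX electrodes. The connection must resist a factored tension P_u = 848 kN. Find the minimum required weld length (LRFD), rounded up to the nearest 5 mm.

E49XX → F_EXX = 490 MPa.
Throat t_e = 0.707 × 12 = 8.484 mm.
φr_n = 0.75 × 0.6 × 490 × 8.484 × 10⁻³ = 1.871 kN/mm.
L_req = P_u / φr_n = 848 / 1.871 = 453.3 mm total.
Round up → use L = 455 mm.

L = 455 mm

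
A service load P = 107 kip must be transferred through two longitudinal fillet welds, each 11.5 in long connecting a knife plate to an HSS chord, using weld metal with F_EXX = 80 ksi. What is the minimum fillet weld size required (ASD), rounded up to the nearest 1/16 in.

w = 5/16 in

Total weld length L = 23 in.
Required throat t_e = P × Ω / (0.6 F_EXX × L) = 107 × 2.0 / (0.6 × 80 × 23) = 0.1938 in.
Required leg w = t_e / 0.707 = 0.2742 in → use 5/16 in.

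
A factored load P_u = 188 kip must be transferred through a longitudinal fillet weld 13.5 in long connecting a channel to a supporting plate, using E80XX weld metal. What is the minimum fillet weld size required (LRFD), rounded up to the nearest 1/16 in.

w = 9/16 in

E80XX → F_EXX = 80 ksi.
Total weld length L = 13.5 in.
Required throat t_e = P_u / (φ × 0.6 F_EXX × L) = 188 / (0.75 × 0.6 × 80 × 13.5) = 0.3868 in.
Required leg w = t_e / 0.707 = 0.5471 in → use 9/16 in.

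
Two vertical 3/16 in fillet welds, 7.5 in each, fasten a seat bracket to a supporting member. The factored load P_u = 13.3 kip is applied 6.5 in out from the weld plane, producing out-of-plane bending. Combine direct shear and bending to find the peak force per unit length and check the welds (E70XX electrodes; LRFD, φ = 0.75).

E70XX → F_EXX = 70 ksi.
L_w = 2 × 7.5 = 15 in; section modulus (unit throat) S = 2 × L²/6 = 18.75 in².
Direct shear f_v = P/L_w = 13.3/15 = 0.8867 kip/in.
Moment M = P × e = 13.3 × 6.5 = 86.45 kip·in; bending f_b = M/S = 4.611 kip/in.
f_max = √(f_v² + f_b²) = √(0.8867² + 4.611²) = 4.695 kip/in.
φr_n = 0.75 × 0.6 × 70 × (0.707 × 0.1875) = 4.176 kip/in → NOT adequate.

f_max ≈ 4.7 kip/in; NOT adequate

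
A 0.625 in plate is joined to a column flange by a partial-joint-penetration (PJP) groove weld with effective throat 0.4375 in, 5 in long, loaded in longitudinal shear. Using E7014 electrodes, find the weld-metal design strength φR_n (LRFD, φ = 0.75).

E70XX → F_EXX = 70 ksi.
Effective throat (given) t_e = 0.4375 in.
A_we = 0.4375 × 5 = 2.188 in².
F_nw = 0.6 F_EXX = 42 ksi.
φR_n = 0.75 × 42 × 2.188 = 68.91 kip.

φR_n ≈ 68.9 kip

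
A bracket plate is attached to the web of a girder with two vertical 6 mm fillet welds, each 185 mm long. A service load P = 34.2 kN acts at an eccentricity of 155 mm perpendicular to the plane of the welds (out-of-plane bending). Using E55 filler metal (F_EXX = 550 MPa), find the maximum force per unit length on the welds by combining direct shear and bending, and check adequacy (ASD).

L_w = 2 × 185 = 370 mm; section modulus (unit throat) S = 2 × L²/6 = 11410 mm².
Direct shear f_v = P/L_w = 34.2×10³/370 = 92.43 N/mm.
Moment M = P × e = 34.2×10³ × 155 = 5301000 N·mm; bending f_b = M/S = 464.7 N/mm.
f_max = √(f_v² + f_b²) = √(92.43² + 464.7²) = 473.8 N/mm.
r_n/Ω = (1/2.0) × 0.6 × 550 × (0.707 × 6) = 699.9 N/mm → adequate.

f_max ≈ 474 N/mm; adequate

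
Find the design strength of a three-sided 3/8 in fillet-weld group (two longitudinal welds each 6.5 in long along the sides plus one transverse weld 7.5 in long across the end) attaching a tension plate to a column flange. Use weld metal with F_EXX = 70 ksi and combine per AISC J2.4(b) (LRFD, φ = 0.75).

φR_n ≈ 186 kips

t_e = 0.707 × 0.375 = 0.2651 in.
R_nwl = 0.6 × 70 × 0.2651 × 13 = 144.8 kips (longitudinal, 2 welds).
R_nwt = 0.6 × 70 × 0.2651 × 7.5 = 83.51 kips (transverse, base value).
(i) R_nwl + R_nwt = 228.3 kips; (ii) 0.85 R_nwl + 1.5 R_nwt = 248.3 kips.
R_n = max = 248.3 kips [governs: (ii)]; φR_n = 186.2 kips.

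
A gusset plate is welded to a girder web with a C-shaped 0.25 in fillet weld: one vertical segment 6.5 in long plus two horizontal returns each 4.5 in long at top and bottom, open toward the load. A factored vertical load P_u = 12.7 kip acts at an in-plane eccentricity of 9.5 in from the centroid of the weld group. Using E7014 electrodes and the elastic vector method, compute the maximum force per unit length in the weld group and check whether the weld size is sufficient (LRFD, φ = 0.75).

E70XX → F_EXX = 70 ksi.
Total weld length L_w = 15.5 in. Treat welds as unit-width lines.
Centroid: x̄ = 2×4.5×2.25 / 15.5 = 1.306 in from the vertical weld.
Polar moment about centroid: J = I_x + I_y = [6.5³/12 + 2×4.5×3.25²] + [6.5×1.306² + 2(4.5³/12 + 4.5×0.9435²)] = 152.2 in³.
Direct shear f_v = P/L_w = 12.7 / 15.5 = 0.8194 kip/in (vertical).
Torsion M = P·e = 12.7 × 9.5 = 120.65 kip·in.
Critical point at (x, y) = (3.194, 3.25) from centroid. f_tx = M·y/J = 2.576 kip/in; f_ty = M·x/J = 2.531 kip/in.
Resultant f_max = √[f_tx² + (f_v + f_ty)²] = √[2.576² + (0.8194 + 2.531)²] = 4.226 kip/in.
Capacity per unit length: φr_n = 0.75 × 0.6 × 70 × (0.707 × 0.25) = 5.568 kip/in.
4.226 ≤ 5.568 → adequate.

f_max ≈ 4.23 kip/in; adequate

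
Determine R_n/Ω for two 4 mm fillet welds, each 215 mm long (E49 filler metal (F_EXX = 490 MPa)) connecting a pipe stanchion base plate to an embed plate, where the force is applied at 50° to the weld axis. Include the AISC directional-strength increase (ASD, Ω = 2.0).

t_e = 0.707 × 4 = 2.828 mm; A_we = 2.828 × 430 = 1216 mm².
Directional factor: 1.0 + 0.5 sin^1.5(50°) = 1.335.
F_nw = 0.6 × 490 × 1.335 = 392.6 MPa.
R_n/Ω = (392.6 × 1216) / 2.0 × 10⁻³ = 238.7 kN.

R_n/Ω ≈ 239 kN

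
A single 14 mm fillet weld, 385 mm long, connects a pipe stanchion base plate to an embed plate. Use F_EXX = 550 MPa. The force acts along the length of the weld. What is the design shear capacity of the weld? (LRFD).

φR_n ≈ 943 kN

Effective throat t_e = 0.707 × 14 = 9.898 mm.
Total length L = 385 mm; A_we = 9.898 × 385 = 3811 mm².
F_nw = 0.6 F_EXX = 0.6 × 550 = 330 MPa.
φR_n = 0.75 × 330 × 3811 × 10⁻³ = 943.2 kN.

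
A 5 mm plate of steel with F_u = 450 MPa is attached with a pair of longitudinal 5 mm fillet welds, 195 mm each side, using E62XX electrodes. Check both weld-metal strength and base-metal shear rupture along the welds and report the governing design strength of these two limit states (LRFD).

E62XX → F_EXX = 620 MPa.
t_e = 0.707 × 5 = 3.535 mm; L = 390 mm.
Weld metal: φR_n = 0.75 × 0.6 × 620 × 3.535 × 390 × 10⁻³ = 384.6 kN.
Base metal (shear rupture): φR_n = 0.75 × 0.6 × 450 × 5 × 390 × 10⁻³ = 394.9 kN.
Governing: weld metal.

φR_n ≈ 385 kN (weld metal governs)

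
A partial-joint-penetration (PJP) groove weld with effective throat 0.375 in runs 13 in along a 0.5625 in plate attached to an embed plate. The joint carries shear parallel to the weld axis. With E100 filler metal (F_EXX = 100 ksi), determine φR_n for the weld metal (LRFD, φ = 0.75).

φR_n ≈ 219 kip

Effective throat (given) t_e = 0.375 in.
A_we = 0.375 × 13 = 4.875 in².
F_nw = 0.6 F_EXX = 60 ksi.
φR_n = 0.75 × 60 × 4.875 = 219.4 kip.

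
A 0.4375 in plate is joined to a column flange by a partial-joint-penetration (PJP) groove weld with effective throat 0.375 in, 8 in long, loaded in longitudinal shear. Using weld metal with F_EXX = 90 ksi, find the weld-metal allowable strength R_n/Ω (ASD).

R_n/Ω ≈ 81 kip

Effective throat (given) t_e = 0.375 in.
A_we = 0.375 × 8 = 3 in².
F_nw = 0.6 F_EXX = 54 ksi.
R_n/Ω = (54 × 3) / 2.0 = 81 kip.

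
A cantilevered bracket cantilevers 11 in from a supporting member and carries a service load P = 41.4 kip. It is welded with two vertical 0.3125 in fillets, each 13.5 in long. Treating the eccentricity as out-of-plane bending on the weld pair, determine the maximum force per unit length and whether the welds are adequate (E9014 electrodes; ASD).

E90XX → F_EXX = 90 ksi.
L_w = 2 × 13.5 = 27 in; section modulus (unit throat) S = 2 × L²/6 = 60.75 in².
Direct shear f_v = P/L_w = 41.4/27 = 1.533 kip/in.
Moment M = P × e = 41.4 × 11 = 455.4 kip·in; bending f_b = M/S = 7.496 kip/in.
f_max = √(f_v² + f_b²) = √(1.533² + 7.496²) = 7.652 kip/in.
r_n/Ω = (1/2.0) × 0.6 × 90 × (0.707 × 0.3125) = 5.965 kip/in → NOT adequate.

f_max ≈ 7.65 kip/in; NOT adequate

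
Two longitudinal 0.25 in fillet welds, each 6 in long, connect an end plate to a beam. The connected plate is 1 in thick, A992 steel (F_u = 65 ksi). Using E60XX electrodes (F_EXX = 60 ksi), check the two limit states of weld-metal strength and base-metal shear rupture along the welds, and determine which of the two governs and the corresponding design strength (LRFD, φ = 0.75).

φR_n ≈ 57.3 kips (weld metal governs)

t_e = 0.707 × 0.25 = 0.1767 in; L = 12 in.
Weld metal: φR_n = 0.75 × 0.6 × 60 × 0.1767 × 12 = 57.27 kips.
Base metal (shear rupture): φR_n = 0.75 × 0.6 × 65 × 1 × 12 = 351 kips.
Governing: weld metal.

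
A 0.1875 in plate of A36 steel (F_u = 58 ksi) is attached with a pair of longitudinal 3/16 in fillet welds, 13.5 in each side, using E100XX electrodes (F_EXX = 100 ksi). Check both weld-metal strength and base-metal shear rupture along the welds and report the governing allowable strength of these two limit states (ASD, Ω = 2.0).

t_e = 0.707 × 0.1875 = 0.1326 in; L = 27 in.
Weld metal: R_n/Ω = (1/2.0) × 0.6 × 100 × 0.1326 × 27 = 107.4 kip.
Base metal (shear rupture): R_n/Ω = (1/2.0) × 0.6 × 58 × 0.1875 × 27 = 88.09 kip.
Governing: base-metal shear rupture.

R_n/Ω ≈ 88.1 kip (base-metal shear rupture governs)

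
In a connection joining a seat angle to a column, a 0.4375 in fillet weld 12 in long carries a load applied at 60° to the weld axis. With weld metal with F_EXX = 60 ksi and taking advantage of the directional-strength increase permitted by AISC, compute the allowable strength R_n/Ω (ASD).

R_n/Ω ≈ 93.7 kip

t_e = 0.707 × 0.4375 = 0.3093 in; A_we = 0.3093 × 12 = 3.712 in².
Directional factor: 1.0 + 0.5 sin^1.5(60°) = 1.403.
F_nw = 0.6 × 60 × 1.403 = 50.51 ksi.
R_n/Ω = (50.51 × 3.712) / 2.0 = 93.73 kip.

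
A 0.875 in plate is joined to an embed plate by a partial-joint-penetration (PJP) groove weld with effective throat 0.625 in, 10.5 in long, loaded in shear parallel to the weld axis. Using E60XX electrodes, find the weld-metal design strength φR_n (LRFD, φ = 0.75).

φR_n ≈ 177 kip

E60XX → F_EXX = 60 ksi.
Effective throat (given) t_e = 0.625 in.
A_we = 0.625 × 10.5 = 6.562 in².
F_nw = 0.6 F_EXX = 36 ksi.
φR_n = 0.75 × 36 × 6.562 = 177.2 kip.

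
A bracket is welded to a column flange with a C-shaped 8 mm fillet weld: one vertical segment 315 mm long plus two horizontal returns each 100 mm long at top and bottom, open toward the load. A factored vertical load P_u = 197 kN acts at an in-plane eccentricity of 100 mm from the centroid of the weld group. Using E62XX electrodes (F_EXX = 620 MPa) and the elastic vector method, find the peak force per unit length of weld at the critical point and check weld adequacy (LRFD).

f_max ≈ 697 N/mm; adequate

Total weld length L_w = 515 mm. Treat welds as unit-width lines.
Centroid: x̄ = 2×100×50 / 515 = 19.42 mm from the vertical weld.
Polar moment about centroid: J = I_x + I_y = [315³/12 + 2×100×157.5²] + [315×19.42² + 2(100³/12 + 100×30.58²)] = 8038000 mm³.
Direct shear f_v = P/L_w = 197×10³ / 515 = 382.5 N/mm (vertical).
Torsion M = P·e = 197×10³ × 100 = 19700000 N·mm.
Critical point at (x, y) = (80.58, 157.5) from centroid. f_tx = M·y/J = 386 N/mm; f_ty = M·x/J = 197.5 N/mm.
Resultant f_max = √[f_tx² + (f_v + f_ty)²] = √[386² + (382.5 + 197.5)²] = 696.7 N/mm.
Capacity per unit length: φr_n = 0.75 × 0.6 × 620 × (0.707 × 8) = 1578 N/mm.
696.7 ≤ 1578 → adequate.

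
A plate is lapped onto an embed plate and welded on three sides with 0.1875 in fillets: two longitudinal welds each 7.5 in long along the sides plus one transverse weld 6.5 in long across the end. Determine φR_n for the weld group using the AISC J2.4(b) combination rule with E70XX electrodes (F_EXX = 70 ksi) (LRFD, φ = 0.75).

φR_n ≈ 94 kips

t_e = 0.707 × 0.1875 = 0.1326 in.
R_nwl = 0.6 × 70 × 0.1326 × 15 = 83.51 kips (longitudinal, 2 welds).
R_nwt = 0.6 × 70 × 0.1326 × 6.5 = 36.19 kips (transverse, base value).
(i) R_nwl + R_nwt = 119.7 kips; (ii) 0.85 R_nwl + 1.5 R_nwt = 125.3 kips.
R_n = max = 125.3 kips [governs: (ii)]; φR_n = 93.95 kips.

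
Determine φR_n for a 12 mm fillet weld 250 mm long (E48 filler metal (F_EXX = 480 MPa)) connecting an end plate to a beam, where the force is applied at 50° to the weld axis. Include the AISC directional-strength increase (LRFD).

t_e = 0.707 × 12 = 8.484 mm; A_we = 8.484 × 250 = 2121 mm².
Directional factor: 1.0 + 0.5 sin^1.5(50°) = 1.335.
F_nw = 0.6 × 480 × 1.335 = 384.5 MPa.
φR_n = 0.75 × 384.5 × 2121 × 10⁻³ = 611.7 kN.

φR_n ≈ 612 kN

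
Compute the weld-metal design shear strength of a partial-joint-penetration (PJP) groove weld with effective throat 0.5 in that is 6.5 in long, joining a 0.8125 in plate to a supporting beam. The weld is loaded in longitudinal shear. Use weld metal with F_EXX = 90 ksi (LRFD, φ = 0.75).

Effective throat (given) t_e = 0.5 in.
A_we = 0.5 × 6.5 = 3.25 in².
F_nw = 0.6 F_EXX = 54 ksi.
φR_n = 0.75 × 54 × 3.25 = 131.6 kips.

φR_n ≈ 132 kips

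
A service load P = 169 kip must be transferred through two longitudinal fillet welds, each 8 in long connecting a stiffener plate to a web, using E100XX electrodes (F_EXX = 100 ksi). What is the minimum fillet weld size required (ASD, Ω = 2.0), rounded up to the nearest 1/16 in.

Total weld length L = 16 in.
Required throat t_e = P × Ω / (0.6 F_EXX × L) = 169 × 2.0 / (0.6 × 100 × 16) = 0.3521 in.
Required leg w = t_e / 0.707 = 0.498 in → use 1/2 in.

w = 1/2 in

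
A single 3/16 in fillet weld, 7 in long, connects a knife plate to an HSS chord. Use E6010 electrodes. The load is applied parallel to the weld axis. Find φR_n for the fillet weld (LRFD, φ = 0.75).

φR_n ≈ 25.1 kips

E60XX → F_EXX = 60 ksi.
Effective throat t_e = 0.707 × 0.1875 = 0.1326 in.
Total length L = 7 in; A_we = 0.1326 × 7 = 0.9279 in².
F_nw = 0.6 F_EXX = 0.6 × 60 = 36 ksi.
φR_n = 0.75 × 36 × 0.9279 = 25.05 kips.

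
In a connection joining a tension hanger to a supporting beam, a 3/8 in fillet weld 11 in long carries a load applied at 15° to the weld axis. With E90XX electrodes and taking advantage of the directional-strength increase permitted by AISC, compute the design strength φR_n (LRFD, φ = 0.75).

E90XX → F_EXX = 90 ksi.
t_e = 0.707 × 0.375 = 0.2651 in; A_we = 0.2651 × 11 = 2.916 in².
Directional factor: 1.0 + 0.5 sin^1.5(15°) = 1.066.
F_nw = 0.6 × 90 × 1.066 = 57.56 ksi.
φR_n = 0.75 × 57.56 × 2.916 = 125.9 kips.

φR_n ≈ 126 kips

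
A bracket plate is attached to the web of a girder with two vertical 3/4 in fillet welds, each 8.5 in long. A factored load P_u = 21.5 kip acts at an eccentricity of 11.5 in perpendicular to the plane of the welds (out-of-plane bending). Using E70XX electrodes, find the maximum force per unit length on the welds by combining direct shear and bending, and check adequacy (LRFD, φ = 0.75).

f_max ≈ 10.3 kip/in; adequate

E70XX → F_EXX = 70 ksi.
L_w = 2 × 8.5 = 17 in; section modulus (unit throat) S = 2 × L²/6 = 24.08 in².
Direct shear f_v = P/L_w = 21.5/17 = 1.265 kip/in.
Moment M = P × e = 21.5 × 11.5 = 247.25 kip·in; bending f_b = M/S = 10.27 kip/in.
f_max = √(f_v² + f_b²) = √(1.265² + 10.27²) = 10.34 kip/in.
φr_n = 0.75 × 0.6 × 70 × (0.707 × 0.75) = 16.7 kip/in → adequate.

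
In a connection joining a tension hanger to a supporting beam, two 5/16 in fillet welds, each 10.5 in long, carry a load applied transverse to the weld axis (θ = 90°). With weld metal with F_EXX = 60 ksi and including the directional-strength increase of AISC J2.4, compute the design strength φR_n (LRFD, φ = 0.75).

φR_n ≈ 188 kip

t_e = 0.707 × 0.3125 = 0.2209 in; A_we = 0.2209 × 21 = 4.64 in².
Directional factor: 1.0 + 0.5 sin^1.5(90°) = 1.5.
F_nw = 0.6 × 60 × 1.5 = 54 ksi.
φR_n = 0.75 × 54 × 4.64 = 187.9 kip.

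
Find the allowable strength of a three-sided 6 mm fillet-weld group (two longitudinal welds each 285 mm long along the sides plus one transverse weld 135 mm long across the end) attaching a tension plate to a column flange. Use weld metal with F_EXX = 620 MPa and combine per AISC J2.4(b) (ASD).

R_n/Ω ≈ 556 kN

t_e = 0.707 × 6 = 4.242 mm.
R_nwl = 0.6 × 620 × 4.242 × 570 × 10⁻³ = 899.5 kN (longitudinal, 2 welds).
R_nwt = 0.6 × 620 × 4.242 × 135 × 10⁻³ = 213 kN (transverse, base value).
(i) R_nwl + R_nwt = 1113 kN; (ii) 0.85 R_nwl + 1.5 R_nwt = 1084 kN.
R_n = max = 1113 kN [governs: (i)]; R_n/Ω = 556.3 kN.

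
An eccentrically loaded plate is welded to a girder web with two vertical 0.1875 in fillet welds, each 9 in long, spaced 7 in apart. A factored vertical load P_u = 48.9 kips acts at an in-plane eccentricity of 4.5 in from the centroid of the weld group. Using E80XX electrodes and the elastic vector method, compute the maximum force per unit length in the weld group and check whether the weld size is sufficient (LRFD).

f_max ≈ 5.75 kip/in; NOT adequate

E80XX → F_EXX = 80 ksi.
Total weld length L_w = 18 in. Treat welds as unit-width lines.
Polar moment about centroid: J = 2[d³/12 + d(b/2)²] = 2[9³/12 + 9×3.5²] = 342 in³.
Direct shear f_v = P/L_w = 48.9 / 18 = 2.717 kip/in (vertical).
Torsion M = P·e = 48.9 × 4.5 = 220.05 kip·in.
Critical point at (x, y) = (3.5, 4.5) from centroid. f_tx = M·y/J = 2.895 kip/in; f_ty = M·x/J = 2.252 kip/in.
Resultant f_max = √[f_tx² + (f_v + f_ty)²] = √[2.895² + (2.717 + 2.252)²] = 5.751 kip/in.
Capacity per unit length: φr_n = 0.75 × 0.6 × 80 × (0.707 × 0.1875) = 4.772 kip/in.
5.751 > 4.772 → NOT adequate.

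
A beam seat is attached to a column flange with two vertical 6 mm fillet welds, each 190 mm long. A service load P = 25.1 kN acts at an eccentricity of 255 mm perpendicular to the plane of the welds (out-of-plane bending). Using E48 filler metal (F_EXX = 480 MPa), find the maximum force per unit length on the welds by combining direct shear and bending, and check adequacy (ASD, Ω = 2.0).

f_max ≈ 536 N/mm; adequate

L_w = 2 × 190 = 380 mm; section modulus (unit throat) S = 2 × L²/6 = 12030 mm².
Direct shear f_v = P/L_w = 25.1×10³/380 = 66.05 N/mm.
Moment M = P × e = 25.1×10³ × 255 = 6400500 N·mm; bending f_b = M/S = 531.9 N/mm.
f_max = √(f_v² + f_b²) = √(66.05² + 531.9²) = 536 N/mm.
r_n/Ω = (1/2.0) × 0.6 × 480 × (0.707 × 6) = 610.8 N/mm → adequate.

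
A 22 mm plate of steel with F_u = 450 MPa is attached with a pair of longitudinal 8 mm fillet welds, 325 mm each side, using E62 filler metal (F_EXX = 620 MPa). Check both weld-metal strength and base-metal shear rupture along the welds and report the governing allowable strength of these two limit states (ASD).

R_n/Ω ≈ 684 kN (weld metal governs)

t_e = 0.707 × 8 = 5.656 mm; L = 650 mm.
Weld metal: R_n/Ω = (1/2.0) × 0.6 × 620 × 5.656 × 650 × 10⁻³ = 683.8 kN.
Base metal (shear rupture): R_n/Ω = (1/2.0) × 0.6 × 450 × 22 × 650 × 10⁻³ = 1930 kN.
Governing: weld metal.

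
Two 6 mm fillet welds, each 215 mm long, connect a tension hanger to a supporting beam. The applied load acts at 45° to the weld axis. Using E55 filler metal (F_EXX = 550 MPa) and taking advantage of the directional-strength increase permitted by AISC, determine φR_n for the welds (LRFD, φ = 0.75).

t_e = 0.707 × 6 = 4.242 mm; A_we = 4.242 × 430 = 1824 mm².
Directional factor: 1.0 + 0.5 sin^1.5(45°) = 1.297.
F_nw = 0.6 × 550 × 1.297 = 428.1 MPa.
φR_n = 0.75 × 428.1 × 1824 × 10⁻³ = 585.7 kN.

φR_n ≈ 586 kN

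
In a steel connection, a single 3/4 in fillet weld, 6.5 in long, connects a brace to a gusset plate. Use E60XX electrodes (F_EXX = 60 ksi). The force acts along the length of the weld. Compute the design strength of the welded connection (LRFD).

φR_n ≈ 93.1 kips

Effective throat t_e = 0.707 × 0.75 = 0.5302 in.
Total length L = 6.5 in; A_we = 0.5302 × 6.5 = 3.447 in².
F_nw = 0.6 F_EXX = 0.6 × 60 = 36 ksi.
φR_n = 0.75 × 36 × 3.447 = 93.06 kips.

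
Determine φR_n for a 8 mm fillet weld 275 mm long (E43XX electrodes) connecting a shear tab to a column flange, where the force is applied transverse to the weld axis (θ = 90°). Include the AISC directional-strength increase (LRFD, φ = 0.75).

E43XX → F_EXX = 430 MPa.
t_e = 0.707 × 8 = 5.656 mm; A_we = 5.656 × 275 = 1555 mm².
Directional factor: 1.0 + 0.5 sin^1.5(90°) = 1.5.
F_nw = 0.6 × 430 × 1.5 = 387 MPa.
φR_n = 0.75 × 387 × 1555 × 10⁻³ = 451.5 kN.

φR_n ≈ 451 kN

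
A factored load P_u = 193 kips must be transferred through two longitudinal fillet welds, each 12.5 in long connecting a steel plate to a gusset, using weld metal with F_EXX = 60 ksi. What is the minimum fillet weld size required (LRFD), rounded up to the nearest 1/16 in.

w = 7/16 in

Total weld length L = 25 in.
Required throat t_e = P_u / (φ × 0.6 F_EXX × L) = 193 / (0.75 × 0.6 × 60 × 25) = 0.2859 in.
Required leg w = t_e / 0.707 = 0.4044 in → use 7/16 in.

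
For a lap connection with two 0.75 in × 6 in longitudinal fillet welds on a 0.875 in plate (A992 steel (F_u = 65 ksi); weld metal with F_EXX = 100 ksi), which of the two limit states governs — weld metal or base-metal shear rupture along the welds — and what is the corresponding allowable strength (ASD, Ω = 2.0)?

R_n/Ω ≈ 191 kip (weld metal governs)

t_e = 0.707 × 0.75 = 0.5302 in; L = 12 in.
Weld metal: R_n/Ω = (1/2.0) × 0.6 × 100 × 0.5302 × 12 = 190.9 kip.
Base metal (shear rupture): R_n/Ω = (1/2.0) × 0.6 × 65 × 0.875 × 12 = 204.8 kip.
Governing: weld metal.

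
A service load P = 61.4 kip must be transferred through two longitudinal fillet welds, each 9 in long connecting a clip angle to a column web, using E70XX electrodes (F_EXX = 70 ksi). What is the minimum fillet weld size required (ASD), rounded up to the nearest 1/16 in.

Total weld length L = 18 in.
Required throat t_e = P × Ω / (0.6 F_EXX × L) = 61.4 × 2.0 / (0.6 × 70 × 18) = 0.1624 in.
Required leg w = t_e / 0.707 = 0.2298 in → use 1/4 in.

w = 1/4 in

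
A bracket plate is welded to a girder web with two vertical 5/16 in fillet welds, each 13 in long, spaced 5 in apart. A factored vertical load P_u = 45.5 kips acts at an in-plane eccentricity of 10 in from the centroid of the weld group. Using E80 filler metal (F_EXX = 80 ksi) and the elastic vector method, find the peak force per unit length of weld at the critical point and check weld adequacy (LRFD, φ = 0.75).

Total weld length L_w = 26 in. Treat welds as unit-width lines.
Polar moment about centroid: J = 2[d³/12 + d(b/2)²] = 2[13³/12 + 13×2.5²] = 528.7 in³.
Direct shear f_v = P/L_w = 45.5 / 26 = 1.75 kip/in (vertical).
Torsion M = P·e = 45.5 × 10 = 455 kip·in.
Critical point at (x, y) = (2.5, 6.5) from centroid. f_tx = M·y/J = 5.594 kip/in; f_ty = M·x/J = 2.152 kip/in.
Resultant f_max = √[f_tx² + (f_v + f_ty)²] = √[5.594² + (1.75 + 2.152)²] = 6.82 kip/in.
Capacity per unit length: φr_n = 0.75 × 0.6 × 80 × (0.707 × 0.3125) = 7.954 kip/in.
6.82 ≤ 7.954 → adequate.

f_max ≈ 6.82 kip/in; adequate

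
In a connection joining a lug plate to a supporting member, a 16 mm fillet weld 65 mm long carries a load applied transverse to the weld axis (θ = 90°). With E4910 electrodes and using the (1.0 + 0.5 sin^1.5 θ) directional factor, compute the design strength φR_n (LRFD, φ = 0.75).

E49XX → F_EXX = 490 MPa.
t_e = 0.707 × 16 = 11.31 mm; A_we = 11.31 × 65 = 735.3 mm².
Directional factor: 1.0 + 0.5 sin^1.5(90°) = 1.5.
F_nw = 0.6 × 490 × 1.5 = 441 MPa.
φR_n = 0.75 × 441 × 735.3 × 10⁻³ = 243.2 kN.

φR_n ≈ 243 kN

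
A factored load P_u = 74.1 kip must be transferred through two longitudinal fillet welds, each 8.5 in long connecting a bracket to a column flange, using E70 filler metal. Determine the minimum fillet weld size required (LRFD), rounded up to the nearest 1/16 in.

E70XX → F_EXX = 70 ksi.
Total weld length L = 17 in.
Required throat t_e = P_u / (φ × 0.6 F_EXX × L) = 74.1 / (0.75 × 0.6 × 70 × 17) = 0.1384 in.
Required leg w = t_e / 0.707 = 0.1957 in → use 1/4 in.

w = 1/4 in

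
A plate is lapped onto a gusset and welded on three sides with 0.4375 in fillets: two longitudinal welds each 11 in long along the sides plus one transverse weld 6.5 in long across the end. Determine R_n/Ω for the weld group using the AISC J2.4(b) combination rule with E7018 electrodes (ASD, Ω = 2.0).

E70XX → F_EXX = 70 ksi.
t_e = 0.707 × 0.4375 = 0.3093 in.
R_nwl = 0.6 × 70 × 0.3093 × 22 = 285.8 kip (longitudinal, 2 welds).
R_nwt = 0.6 × 70 × 0.3093 × 6.5 = 84.44 kip (transverse, base value).
(i) R_nwl + R_nwt = 370.2 kip; (ii) 0.85 R_nwl + 1.5 R_nwt = 369.6 kip.
R_n = max = 370.2 kip [governs: (i)]; R_n/Ω = 185.1 kip.

R_n/Ω ≈ 185 kip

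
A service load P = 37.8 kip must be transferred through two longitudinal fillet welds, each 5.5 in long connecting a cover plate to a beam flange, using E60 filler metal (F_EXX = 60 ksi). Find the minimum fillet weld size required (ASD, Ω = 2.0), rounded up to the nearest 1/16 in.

Total weld length L = 11 in.
Required throat t_e = P × Ω / (0.6 F_EXX × L) = 37.8 × 2.0 / (0.6 × 60 × 11) = 0.1909 in.
Required leg w = t_e / 0.707 = 0.27 in → use 5/16 in.

w = 5/16 in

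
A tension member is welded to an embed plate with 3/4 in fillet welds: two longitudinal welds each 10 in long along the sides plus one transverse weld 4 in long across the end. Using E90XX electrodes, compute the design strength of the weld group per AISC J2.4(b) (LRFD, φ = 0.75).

φR_n ≈ 515 kips

E90XX → F_EXX = 90 ksi.
t_e = 0.707 × 0.75 = 0.5302 in.
R_nwl = 0.6 × 90 × 0.5302 × 20 = 572.7 kips (longitudinal, 2 welds).
R_nwt = 0.6 × 90 × 0.5302 × 4 = 114.5 kips (transverse, base value).
(i) R_nwl + R_nwt = 687.2 kips; (ii) 0.85 R_nwl + 1.5 R_nwt = 658.6 kips.
R_n = max = 687.2 kips [governs: (i)]; φR_n = 515.4 kips.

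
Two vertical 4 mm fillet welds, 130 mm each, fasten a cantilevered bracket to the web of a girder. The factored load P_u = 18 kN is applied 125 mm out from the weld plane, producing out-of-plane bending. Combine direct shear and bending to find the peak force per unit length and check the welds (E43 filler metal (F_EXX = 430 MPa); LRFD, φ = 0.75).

f_max ≈ 405 N/mm; adequate

L_w = 2 × 130 = 260 mm; section modulus (unit throat) S = 2 × L²/6 = 5633 mm².
Direct shear f_v = P/L_w = 18×10³/260 = 69.23 N/mm.
Moment M = P × e = 18×10³ × 125 = 2250000 N·mm; bending f_b = M/S = 399.4 N/mm.
f_max = √(f_v² + f_b²) = √(69.23² + 399.4²) = 405.4 N/mm.
φr_n = 0.75 × 0.6 × 430 × (0.707 × 4) = 547.2 N/mm → adequate.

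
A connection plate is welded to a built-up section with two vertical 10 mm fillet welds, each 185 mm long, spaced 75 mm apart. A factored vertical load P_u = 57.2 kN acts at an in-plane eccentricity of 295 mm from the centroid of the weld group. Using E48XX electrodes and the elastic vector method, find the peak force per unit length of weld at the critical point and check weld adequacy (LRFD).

E48XX → F_EXX = 480 MPa.
Total weld length L_w = 370 mm. Treat welds as unit-width lines.
Polar moment about centroid: J = 2[d³/12 + d(b/2)²] = 2[185³/12 + 185×37.5²] = 1576000 mm³.
Direct shear f_v = P/L_w = 57.2×10³ / 370 = 154.6 N/mm (vertical).
Torsion M = P·e = 57.2×10³ × 295 = 16874000 N·mm.
Critical point at (x, y) = (37.5, 92.5) from centroid. f_tx = M·y/J = 990.6 N/mm; f_ty = M·x/J = 401.6 N/mm.
Resultant f_max = √[f_tx² + (f_v + f_ty)²] = √[990.6² + (154.6 + 401.6)²] = 1136 N/mm.
Capacity per unit length: φr_n = 0.75 × 0.6 × 480 × (0.707 × 10) = 1527 N/mm.
1136 ≤ 1527 → adequate.

f_max ≈ 1140 N/mm; adequate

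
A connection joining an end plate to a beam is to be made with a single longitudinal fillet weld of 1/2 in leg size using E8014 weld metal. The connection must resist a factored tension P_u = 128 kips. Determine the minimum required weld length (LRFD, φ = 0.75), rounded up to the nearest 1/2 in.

L = 10.5 in

E80XX → F_EXX = 80 ksi.
Throat t_e = 0.707 × 0.5 = 0.3535 in.
φr_n = 0.75 × 0.6 × 80 × 0.3535 = 12.73 kips/in.
L_req = P_u / φr_n = 128 / 12.73 = 10.06 in total.
Round up → use L = 10.5 in.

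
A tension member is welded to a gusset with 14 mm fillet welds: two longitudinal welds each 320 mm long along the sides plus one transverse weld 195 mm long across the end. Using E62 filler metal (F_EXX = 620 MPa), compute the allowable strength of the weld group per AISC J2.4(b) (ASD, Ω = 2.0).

R_n/Ω ≈ 1540 kN

t_e = 0.707 × 14 = 9.898 mm.
R_nwl = 0.6 × 620 × 9.898 × 640 × 10⁻³ = 2357 kN (longitudinal, 2 welds).
R_nwt = 0.6 × 620 × 9.898 × 195 × 10⁻³ = 718 kN (transverse, base value).
(i) R_nwl + R_nwt = 3075 kN; (ii) 0.85 R_nwl + 1.5 R_nwt = 3080 kN.
R_n = max = 3080 kN [governs: (ii)]; R_n/Ω = 1540 kN.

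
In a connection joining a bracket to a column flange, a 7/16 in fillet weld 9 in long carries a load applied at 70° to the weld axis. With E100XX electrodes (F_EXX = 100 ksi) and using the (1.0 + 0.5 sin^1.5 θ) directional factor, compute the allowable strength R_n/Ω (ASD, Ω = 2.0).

R_n/Ω ≈ 122 kips

t_e = 0.707 × 0.4375 = 0.3093 in; A_we = 0.3093 × 9 = 2.784 in².
Directional factor: 1.0 + 0.5 sin^1.5(70°) = 1.455.
F_nw = 0.6 × 100 × 1.455 = 87.33 ksi.
R_n/Ω = (87.33 × 2.784) / 2.0 = 121.6 kips.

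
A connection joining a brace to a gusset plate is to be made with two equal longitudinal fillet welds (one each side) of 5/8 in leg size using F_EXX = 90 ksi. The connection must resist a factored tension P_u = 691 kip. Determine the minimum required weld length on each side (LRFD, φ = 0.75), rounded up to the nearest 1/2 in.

L = 19.5 in on each side

Throat t_e = 0.707 × 0.625 = 0.4419 in.
φr_n = 0.75 × 0.6 × 90 × 0.4419 = 17.9 kip/in.
L_req = P_u / φr_n = 691 / 17.9 = 38.61 in total.
Per side: 38.61 / 2 = 19.31 in.
Round up → use L = 19.5 in on each side.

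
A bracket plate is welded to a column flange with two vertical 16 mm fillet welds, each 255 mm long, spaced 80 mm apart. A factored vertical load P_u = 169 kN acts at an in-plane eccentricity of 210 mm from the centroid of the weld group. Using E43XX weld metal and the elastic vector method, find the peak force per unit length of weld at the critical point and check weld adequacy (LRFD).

f_max ≈ 1460 N/mm; adequate

E43XX → F_EXX = 430 MPa.
Total weld length L_w = 510 mm. Treat welds as unit-width lines.
Polar moment about centroid: J = 2[d³/12 + d(b/2)²] = 2[255³/12 + 255×40²] = 3580000 mm³.
Direct shear f_v = P/L_w = 169×10³ / 510 = 331.4 N/mm (vertical).
Torsion M = P·e = 169×10³ × 210 = 35490000 N·mm.
Critical point at (x, y) = (40, 127.5) from centroid. f_tx = M·y/J = 1264 N/mm; f_ty = M·x/J = 396.6 N/mm.
Resultant f_max = √[f_tx² + (f_v + f_ty)²] = √[1264² + (331.4 + 396.6)²] = 1459 N/mm.
Capacity per unit length: φr_n = 0.75 × 0.6 × 430 × (0.707 × 16) = 2189 N/mm.
1459 ≤ 2189 → adequate.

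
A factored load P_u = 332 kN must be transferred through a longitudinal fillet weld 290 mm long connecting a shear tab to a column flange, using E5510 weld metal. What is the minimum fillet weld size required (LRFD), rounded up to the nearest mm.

E55XX → F_EXX = 550 MPa.
Total weld length L = 290 mm.
Required throat t_e = P_u / (φ × 0.6 F_EXX × L) = 332 / (0.75 × 0.6 × 550 × 290 × 10⁻³) = 4.626 mm.
Required leg w = t_e / 0.707 = 6.543 mm → use 7 mm.

w = 7 mm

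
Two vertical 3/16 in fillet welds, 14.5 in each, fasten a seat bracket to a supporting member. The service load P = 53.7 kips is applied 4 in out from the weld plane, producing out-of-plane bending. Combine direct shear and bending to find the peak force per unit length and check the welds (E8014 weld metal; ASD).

E80XX → F_EXX = 80 ksi.
L_w = 2 × 14.5 = 29 in; section modulus (unit throat) S = 2 × L²/6 = 70.08 in².
Direct shear f_v = P/L_w = 53.7/29 = 1.852 kip/in.
Moment M = P × e = 53.7 × 4 = 214.8 kip·in; bending f_b = M/S = 3.065 kip/in.
f_max = √(f_v² + f_b²) = √(1.852² + 3.065²) = 3.581 kip/in.
r_n/Ω = (1/2.0) × 0.6 × 80 × (0.707 × 0.1875) = 3.181 kip/in → NOT adequate.

f_max ≈ 3.58 kip/in; NOT adequate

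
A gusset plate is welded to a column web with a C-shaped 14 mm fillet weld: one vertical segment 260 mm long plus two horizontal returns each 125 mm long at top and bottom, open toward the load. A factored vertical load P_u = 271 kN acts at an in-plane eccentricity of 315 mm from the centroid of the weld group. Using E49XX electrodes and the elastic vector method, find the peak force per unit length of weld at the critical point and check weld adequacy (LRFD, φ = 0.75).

E49XX → F_EXX = 490 MPa.
Total weld length L_w = 510 mm. Treat welds as unit-width lines.
Centroid: x̄ = 2×125×62.5 / 510 = 30.64 mm from the vertical weld.
Polar moment about centroid: J = I_x + I_y = [260³/12 + 2×125×130²] + [260×30.64² + 2(125³/12 + 125×31.86²)] = 6513000 mm³.
Direct shear f_v = P/L_w = 271×10³ / 510 = 531.4 N/mm (vertical).
Torsion M = P·e = 271×10³ × 315 = 85365000 N·mm.
Critical point at (x, y) = (94.36, 130) from centroid. f_tx = M·y/J = 1704 N/mm; f_ty = M·x/J = 1237 N/mm.
Resultant f_max = √[f_tx² + (f_v + f_ty)²] = √[1704² + (531.4 + 1237)²] = 2456 N/mm.
Capacity per unit length: φr_n = 0.75 × 0.6 × 490 × (0.707 × 14) = 2183 N/mm.
2456 > 2183 → NOT adequate.

f_max ≈ 2460 N/mm; NOT adequate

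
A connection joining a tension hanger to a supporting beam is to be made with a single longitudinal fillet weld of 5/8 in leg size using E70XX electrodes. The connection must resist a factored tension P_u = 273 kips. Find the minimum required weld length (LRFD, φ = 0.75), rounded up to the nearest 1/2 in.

E70XX → F_EXX = 70 ksi.
Throat t_e = 0.707 × 0.625 = 0.4419 in.
φr_n = 0.75 × 0.6 × 70 × 0.4419 = 13.92 kips/in.
L_req = P_u / φr_n = 273 / 13.92 = 19.61 in total.
Round up → use L = 20 in.

L = 20 in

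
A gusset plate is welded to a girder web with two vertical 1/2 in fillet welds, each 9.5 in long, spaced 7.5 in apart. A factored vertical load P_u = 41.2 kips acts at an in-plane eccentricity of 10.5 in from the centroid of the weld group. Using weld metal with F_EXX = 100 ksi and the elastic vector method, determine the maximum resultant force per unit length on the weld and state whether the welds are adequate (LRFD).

f_max ≈ 7.91 kip/in; adequate

Total weld length L_w = 19 in. Treat welds as unit-width lines.
Polar moment about centroid: J = 2[d³/12 + d(b/2)²] = 2[9.5³/12 + 9.5×3.75²] = 410.1 in³.
Direct shear f_v = P/L_w = 41.2 / 19 = 2.168 kip/in (vertical).
Torsion M = P·e = 41.2 × 10.5 = 432.6 kip·in.
Critical point at (x, y) = (3.75, 4.75) from centroid. f_tx = M·y/J = 5.011 kip/in; f_ty = M·x/J = 3.956 kip/in.
Resultant f_max = √[f_tx² + (f_v + f_ty)²] = √[5.011² + (2.168 + 3.956)²] = 7.913 kip/in.
Capacity per unit length: φr_n = 0.75 × 0.6 × 100 × (0.707 × 0.5) = 15.91 kip/in.
7.913 ≤ 15.91 → adequate.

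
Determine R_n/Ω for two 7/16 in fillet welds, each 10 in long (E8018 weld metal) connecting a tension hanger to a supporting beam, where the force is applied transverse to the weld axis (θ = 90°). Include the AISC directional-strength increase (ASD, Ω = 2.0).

R_n/Ω ≈ 223 kip

E80XX → F_EXX = 80 ksi.
t_e = 0.707 × 0.4375 = 0.3093 in; A_we = 0.3093 × 20 = 6.186 in².
Directional factor: 1.0 + 0.5 sin^1.5(90°) = 1.5.
F_nw = 0.6 × 80 × 1.5 = 72 ksi.
R_n/Ω = (72 × 6.186) / 2.0 = 222.7 kip.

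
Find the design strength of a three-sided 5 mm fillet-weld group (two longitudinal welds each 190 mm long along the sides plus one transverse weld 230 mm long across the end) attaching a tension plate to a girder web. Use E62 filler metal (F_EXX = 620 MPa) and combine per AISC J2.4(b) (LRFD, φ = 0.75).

φR_n ≈ 659 kN

t_e = 0.707 × 5 = 3.535 mm.
R_nwl = 0.6 × 620 × 3.535 × 380 × 10⁻³ = 499.7 kN (longitudinal, 2 welds).
R_nwt = 0.6 × 620 × 3.535 × 230 × 10⁻³ = 302.5 kN (transverse, base value).
(i) R_nwl + R_nwt = 802.2 kN; (ii) 0.85 R_nwl + 1.5 R_nwt = 878.4 kN.
R_n = max = 878.4 kN [governs: (ii)]; φR_n = 658.8 kN.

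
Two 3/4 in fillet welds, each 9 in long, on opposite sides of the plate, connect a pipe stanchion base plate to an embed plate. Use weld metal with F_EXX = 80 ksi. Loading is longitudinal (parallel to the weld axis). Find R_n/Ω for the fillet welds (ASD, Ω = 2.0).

Effective throat t_e = 0.707 × 0.75 = 0.5302 in.
Total length L = 18 in; A_we = 0.5302 × 18 = 9.544 in².
F_nw = 0.6 F_EXX = 0.6 × 80 = 48 ksi.
R_n = 48 × 9.544 = 458.1 kip; R_n/Ω = 458.1/2.0 = 229.1 kip.

R_n/Ω ≈ 229 kip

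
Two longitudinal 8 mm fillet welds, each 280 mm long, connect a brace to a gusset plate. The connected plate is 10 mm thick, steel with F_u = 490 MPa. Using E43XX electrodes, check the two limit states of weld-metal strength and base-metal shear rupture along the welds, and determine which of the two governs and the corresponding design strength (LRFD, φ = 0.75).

E43XX → F_EXX = 430 MPa.
t_e = 0.707 × 8 = 5.656 mm; L = 560 mm.
Weld metal: φR_n = 0.75 × 0.6 × 430 × 5.656 × 560 × 10⁻³ = 612.9 kN.
Base metal (shear rupture): φR_n = 0.75 × 0.6 × 490 × 10 × 560 × 10⁻³ = 1235 kN.
Governing: weld metal.

φR_n ≈ 613 kN (weld metal governs)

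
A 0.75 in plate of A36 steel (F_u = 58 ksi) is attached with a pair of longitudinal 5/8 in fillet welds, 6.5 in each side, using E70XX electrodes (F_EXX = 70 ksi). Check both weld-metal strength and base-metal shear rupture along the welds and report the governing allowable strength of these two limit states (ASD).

R_n/Ω ≈ 121 kip (weld metal governs)

t_e = 0.707 × 0.625 = 0.4419 in; L = 13 in.
Weld metal: R_n/Ω = (1/2.0) × 0.6 × 70 × 0.4419 × 13 = 120.6 kip.
Base metal (shear rupture): R_n/Ω = (1/2.0) × 0.6 × 58 × 0.75 × 13 = 169.6 kip.
Governing: weld metal.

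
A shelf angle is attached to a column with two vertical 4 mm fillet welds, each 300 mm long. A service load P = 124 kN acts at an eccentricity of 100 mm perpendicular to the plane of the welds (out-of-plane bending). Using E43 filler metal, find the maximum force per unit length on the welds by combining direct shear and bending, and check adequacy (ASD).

f_max ≈ 462 N/mm; NOT adequate

E43XX → F_EXX = 430 MPa.
L_w = 2 × 300 = 600 mm; section modulus (unit throat) S = 2 × L²/6 = 30000 mm².
Direct shear f_v = P/L_w = 124×10³/600 = 206.7 N/mm.
Moment M = P × e = 124×10³ × 100 = 12400000 N·mm; bending f_b = M/S = 413.3 N/mm.
f_max = √(f_v² + f_b²) = √(206.7² + 413.3²) = 462.1 N/mm.
r_n/Ω = (1/2.0) × 0.6 × 430 × (0.707 × 4) = 364.8 N/mm → NOT adequate.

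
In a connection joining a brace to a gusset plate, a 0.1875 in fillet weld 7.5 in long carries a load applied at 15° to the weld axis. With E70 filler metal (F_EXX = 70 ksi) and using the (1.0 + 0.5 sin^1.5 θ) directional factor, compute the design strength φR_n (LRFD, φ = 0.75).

φR_n ≈ 33.4 kips

t_e = 0.707 × 0.1875 = 0.1326 in; A_we = 0.1326 × 7.5 = 0.9942 in².
Directional factor: 1.0 + 0.5 sin^1.5(15°) = 1.066.
F_nw = 0.6 × 70 × 1.066 = 44.77 ksi.
φR_n = 0.75 × 44.77 × 0.9942 = 33.38 kips.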